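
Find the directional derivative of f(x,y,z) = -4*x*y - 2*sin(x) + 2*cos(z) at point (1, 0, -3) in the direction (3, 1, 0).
-sqrt(10)*(3*cos(1) + 2)/5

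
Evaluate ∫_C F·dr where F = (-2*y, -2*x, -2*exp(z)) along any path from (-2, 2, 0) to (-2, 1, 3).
-2*exp(3) - 2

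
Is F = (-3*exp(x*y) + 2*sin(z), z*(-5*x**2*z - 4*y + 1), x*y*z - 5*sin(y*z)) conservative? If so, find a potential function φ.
No, ∇×F = (10*x**2*z + x*z + 4*y - 5*z*cos(y*z) - 1, -y*z + 2*cos(z), x*(-10*z**2 + 3*exp(x*y))) ≠ 0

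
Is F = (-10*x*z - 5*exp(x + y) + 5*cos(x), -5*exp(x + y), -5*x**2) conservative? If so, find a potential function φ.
Yes, F is conservative. φ = -5*x**2*z - 5*exp(x + y) + 5*sin(x)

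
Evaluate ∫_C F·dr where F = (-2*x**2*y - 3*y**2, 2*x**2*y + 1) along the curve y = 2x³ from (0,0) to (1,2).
55/21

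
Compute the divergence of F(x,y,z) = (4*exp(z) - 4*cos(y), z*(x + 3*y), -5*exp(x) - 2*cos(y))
3*z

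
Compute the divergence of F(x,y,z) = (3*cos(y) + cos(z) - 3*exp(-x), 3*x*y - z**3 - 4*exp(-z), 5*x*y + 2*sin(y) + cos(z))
3*x - sin(z) + 3*exp(-x)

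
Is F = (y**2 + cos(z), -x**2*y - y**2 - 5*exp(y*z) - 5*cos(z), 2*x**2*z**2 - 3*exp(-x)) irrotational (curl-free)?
No, ∇×F = (5*y*exp(y*z) - 5*sin(z), -4*x*z**2 - sin(z) - 3*exp(-x), 2*y*(-x - 1))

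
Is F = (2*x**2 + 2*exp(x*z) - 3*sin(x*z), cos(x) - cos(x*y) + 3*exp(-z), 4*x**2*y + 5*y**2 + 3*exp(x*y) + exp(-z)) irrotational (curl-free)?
No, ∇×F = (4*x**2 + 3*x*exp(x*y) + 10*y + 3*exp(-z), -8*x*y + 2*x*exp(x*z) - 3*x*cos(x*z) - 3*y*exp(x*y), y*sin(x*y) - sin(x))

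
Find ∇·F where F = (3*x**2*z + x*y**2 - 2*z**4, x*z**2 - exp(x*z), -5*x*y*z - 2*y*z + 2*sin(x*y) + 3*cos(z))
-5*x*y + 6*x*z + y**2 - 2*y - 3*sin(z)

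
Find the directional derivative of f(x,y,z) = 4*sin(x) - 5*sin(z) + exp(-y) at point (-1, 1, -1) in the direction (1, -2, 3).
sqrt(14)*(-11*E*cos(1) + 2)*exp(-1)/14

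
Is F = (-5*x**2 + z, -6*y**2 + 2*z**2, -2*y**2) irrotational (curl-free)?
No, ∇×F = (-4*y - 4*z, 1, 0)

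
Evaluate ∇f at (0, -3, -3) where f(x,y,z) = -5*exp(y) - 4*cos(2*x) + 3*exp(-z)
(0, -5*exp(-3), -3*exp(3))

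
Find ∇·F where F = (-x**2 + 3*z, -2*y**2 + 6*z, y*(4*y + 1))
-2*x - 4*y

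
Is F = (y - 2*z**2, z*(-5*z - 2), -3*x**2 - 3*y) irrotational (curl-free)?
No, ∇×F = (10*z - 1, 6*x - 4*z, -1)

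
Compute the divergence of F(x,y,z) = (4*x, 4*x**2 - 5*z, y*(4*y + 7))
4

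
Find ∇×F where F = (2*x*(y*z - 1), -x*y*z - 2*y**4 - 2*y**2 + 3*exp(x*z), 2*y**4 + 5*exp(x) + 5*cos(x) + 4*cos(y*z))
(x*y - 3*x*exp(x*z) + 8*y**3 - 4*z*sin(y*z), 2*x*y - 5*exp(x) + 5*sin(x), z*(-2*x - y + 3*exp(x*z)))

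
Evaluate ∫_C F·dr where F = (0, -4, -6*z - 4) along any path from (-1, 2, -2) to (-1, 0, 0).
12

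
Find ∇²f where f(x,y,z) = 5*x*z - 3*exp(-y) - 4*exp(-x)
-3*exp(-y) - 4*exp(-x)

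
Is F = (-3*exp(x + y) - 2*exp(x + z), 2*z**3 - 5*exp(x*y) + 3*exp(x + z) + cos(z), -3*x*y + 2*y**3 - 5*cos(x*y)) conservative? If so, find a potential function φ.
No, ∇×F = (5*x*sin(x*y) - 3*x + 6*y**2 - 6*z**2 - 3*exp(x + z) + sin(z), -5*y*sin(x*y) + 3*y - 2*exp(x + z), -5*y*exp(x*y) + 3*exp(x + y) + 3*exp(x + z)) ≠ 0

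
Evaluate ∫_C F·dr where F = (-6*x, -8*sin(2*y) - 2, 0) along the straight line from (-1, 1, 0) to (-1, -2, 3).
4*cos(4) - 4*cos(2) + 6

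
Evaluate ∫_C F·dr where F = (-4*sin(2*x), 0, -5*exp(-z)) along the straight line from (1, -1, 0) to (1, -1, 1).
-5 + 5*exp(-1)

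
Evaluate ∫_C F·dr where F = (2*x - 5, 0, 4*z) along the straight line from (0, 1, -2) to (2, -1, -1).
-12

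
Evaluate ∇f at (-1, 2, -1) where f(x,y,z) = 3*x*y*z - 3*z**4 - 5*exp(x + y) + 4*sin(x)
(-5*E - 6 + 4*cos(1), 3 - 5*E, 6)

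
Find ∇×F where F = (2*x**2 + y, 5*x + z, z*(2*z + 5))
(-1, 0, 4)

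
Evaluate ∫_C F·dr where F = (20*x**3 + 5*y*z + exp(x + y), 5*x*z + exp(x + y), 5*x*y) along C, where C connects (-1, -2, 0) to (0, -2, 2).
-5 - exp(-3) + exp(-2)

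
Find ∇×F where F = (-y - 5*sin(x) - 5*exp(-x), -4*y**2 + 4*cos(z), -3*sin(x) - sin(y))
(4*sin(z) - cos(y), 3*cos(x), 1)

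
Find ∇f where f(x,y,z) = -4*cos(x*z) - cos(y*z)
(4*z*sin(x*z), z*sin(y*z), 4*x*sin(x*z) + y*sin(y*z))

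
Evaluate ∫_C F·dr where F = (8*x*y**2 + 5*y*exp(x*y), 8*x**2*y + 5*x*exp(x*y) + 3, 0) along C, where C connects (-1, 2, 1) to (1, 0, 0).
-17 - 5*exp(-2)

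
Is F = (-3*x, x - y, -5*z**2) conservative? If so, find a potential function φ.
No, ∇×F = (0, 0, 1) ≠ 0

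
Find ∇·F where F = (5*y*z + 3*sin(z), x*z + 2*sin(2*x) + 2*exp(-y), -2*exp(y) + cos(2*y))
-2*exp(-y)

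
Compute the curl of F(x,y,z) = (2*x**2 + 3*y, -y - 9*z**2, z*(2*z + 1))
(18*z, 0, -3)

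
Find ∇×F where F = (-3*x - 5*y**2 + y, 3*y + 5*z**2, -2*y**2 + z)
(-4*y - 10*z, 0, 10*y - 1)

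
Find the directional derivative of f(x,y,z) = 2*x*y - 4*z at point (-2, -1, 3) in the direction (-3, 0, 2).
-2*sqrt(13)/13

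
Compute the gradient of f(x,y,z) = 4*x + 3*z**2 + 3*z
(4, 0, 6*z + 3)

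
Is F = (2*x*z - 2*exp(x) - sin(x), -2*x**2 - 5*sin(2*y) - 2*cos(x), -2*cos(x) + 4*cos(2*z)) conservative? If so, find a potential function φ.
No, ∇×F = (0, 2*x - 2*sin(x), -4*x + 2*sin(x)) ≠ 0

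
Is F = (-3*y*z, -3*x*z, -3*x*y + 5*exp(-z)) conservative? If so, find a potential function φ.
Yes, F is conservative. φ = -3*x*y*z - 5*exp(-z)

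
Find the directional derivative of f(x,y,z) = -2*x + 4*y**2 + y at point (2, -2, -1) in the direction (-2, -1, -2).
19/3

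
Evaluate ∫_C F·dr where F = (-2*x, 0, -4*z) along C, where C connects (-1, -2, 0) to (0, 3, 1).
-1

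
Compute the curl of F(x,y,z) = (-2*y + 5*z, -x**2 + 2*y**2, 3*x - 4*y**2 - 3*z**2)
(-8*y, 2, 2 - 2*x)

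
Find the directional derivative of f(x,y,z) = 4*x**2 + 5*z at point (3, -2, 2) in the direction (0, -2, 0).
0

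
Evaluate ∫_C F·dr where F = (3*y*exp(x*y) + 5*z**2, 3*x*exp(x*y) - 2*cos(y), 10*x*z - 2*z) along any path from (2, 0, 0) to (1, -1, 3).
3*exp(-1) + 2*sin(1) + 33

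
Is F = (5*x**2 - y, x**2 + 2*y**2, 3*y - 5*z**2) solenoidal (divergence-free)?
No, ∇·F = 10*x + 4*y - 10*z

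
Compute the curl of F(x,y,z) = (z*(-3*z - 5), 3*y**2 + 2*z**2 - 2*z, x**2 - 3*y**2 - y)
(-6*y - 4*z + 1, -2*x - 6*z - 5, 0)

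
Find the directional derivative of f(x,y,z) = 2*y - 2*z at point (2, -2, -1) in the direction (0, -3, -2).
-2*sqrt(13)/13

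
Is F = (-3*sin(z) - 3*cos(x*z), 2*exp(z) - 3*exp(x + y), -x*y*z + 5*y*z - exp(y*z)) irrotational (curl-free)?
No, ∇×F = (-x*z - z*exp(y*z) + 5*z - 2*exp(z), 3*x*sin(x*z) + y*z - 3*cos(z), -3*exp(x + y))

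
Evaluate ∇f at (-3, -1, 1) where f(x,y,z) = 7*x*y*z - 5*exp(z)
(-7, -21, 21 - 5*E)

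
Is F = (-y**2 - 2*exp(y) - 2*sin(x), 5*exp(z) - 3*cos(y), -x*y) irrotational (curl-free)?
No, ∇×F = (-x - 5*exp(z), y, 2*y + 2*exp(y))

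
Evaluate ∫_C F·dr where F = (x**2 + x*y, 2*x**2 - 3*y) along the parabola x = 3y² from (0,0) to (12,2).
4002/5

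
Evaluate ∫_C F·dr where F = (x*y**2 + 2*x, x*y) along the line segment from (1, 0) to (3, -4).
160/3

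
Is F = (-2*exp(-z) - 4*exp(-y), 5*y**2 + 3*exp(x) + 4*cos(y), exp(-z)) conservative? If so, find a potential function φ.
No, ∇×F = (0, 2*exp(-z), 3*exp(x) - 4*exp(-y)) ≠ 0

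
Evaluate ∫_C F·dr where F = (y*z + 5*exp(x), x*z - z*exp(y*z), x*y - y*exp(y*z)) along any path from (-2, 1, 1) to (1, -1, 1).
(-5 - E + exp(2) + 6*exp(3))*exp(-2)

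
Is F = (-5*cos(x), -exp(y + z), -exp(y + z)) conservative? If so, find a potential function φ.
Yes, F is conservative. φ = -exp(y + z) - 5*sin(x)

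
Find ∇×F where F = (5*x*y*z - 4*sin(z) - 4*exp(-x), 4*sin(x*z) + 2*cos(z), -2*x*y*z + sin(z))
(-2*x*z - 4*x*cos(x*z) + 2*sin(z), 5*x*y + 2*y*z - 4*cos(z), z*(-5*x + 4*cos(x*z)))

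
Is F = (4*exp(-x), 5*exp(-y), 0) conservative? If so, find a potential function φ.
Yes, F is conservative. φ = -5*exp(-y) - 4*exp(-x)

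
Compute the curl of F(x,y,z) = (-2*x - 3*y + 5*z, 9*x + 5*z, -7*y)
(-12, 5, 12)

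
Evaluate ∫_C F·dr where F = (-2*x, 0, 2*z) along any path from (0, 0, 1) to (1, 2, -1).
-1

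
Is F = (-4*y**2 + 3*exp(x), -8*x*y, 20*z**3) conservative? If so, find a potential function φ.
Yes, F is conservative. φ = -4*x*y**2 + 5*z**4 + 3*exp(x)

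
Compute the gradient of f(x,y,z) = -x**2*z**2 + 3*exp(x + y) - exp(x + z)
(-2*x*z**2 + 3*exp(x + y) - exp(x + z), 3*exp(x + y), -2*x**2*z - exp(x + z))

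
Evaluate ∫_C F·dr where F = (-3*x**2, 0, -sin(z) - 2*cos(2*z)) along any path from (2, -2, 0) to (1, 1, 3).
cos(3) - sin(6) + 6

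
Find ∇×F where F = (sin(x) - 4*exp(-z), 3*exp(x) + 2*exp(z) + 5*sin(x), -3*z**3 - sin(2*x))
(-2*exp(z), 2*cos(2*x) + 4*exp(-z), 3*exp(x) + 5*cos(x))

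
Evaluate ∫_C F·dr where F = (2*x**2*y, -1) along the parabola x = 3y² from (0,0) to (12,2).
13810/7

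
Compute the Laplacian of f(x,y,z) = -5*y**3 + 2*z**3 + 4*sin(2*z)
-30*y + 12*z - 16*sin(2*z)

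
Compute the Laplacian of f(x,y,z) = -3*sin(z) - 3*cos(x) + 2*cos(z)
3*sin(z) + 3*cos(x) - 2*cos(z)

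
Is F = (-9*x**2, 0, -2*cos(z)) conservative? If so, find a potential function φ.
Yes, F is conservative. φ = -3*x**3 - 2*sin(z)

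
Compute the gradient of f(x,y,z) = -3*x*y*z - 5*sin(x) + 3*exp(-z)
(-3*y*z - 5*cos(x), -3*x*z, -3*x*y - 3*exp(-z))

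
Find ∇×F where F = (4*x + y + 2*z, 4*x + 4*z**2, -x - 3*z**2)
(-8*z, 3, 3)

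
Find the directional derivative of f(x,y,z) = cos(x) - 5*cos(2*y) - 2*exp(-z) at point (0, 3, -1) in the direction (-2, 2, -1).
20*sin(6)/3 - 2*E/3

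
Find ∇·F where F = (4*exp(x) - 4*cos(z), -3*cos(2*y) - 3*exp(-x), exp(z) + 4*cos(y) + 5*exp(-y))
4*exp(x) + exp(z) + 6*sin(2*y)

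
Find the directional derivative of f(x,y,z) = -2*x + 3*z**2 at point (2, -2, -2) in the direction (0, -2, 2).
-6*sqrt(2)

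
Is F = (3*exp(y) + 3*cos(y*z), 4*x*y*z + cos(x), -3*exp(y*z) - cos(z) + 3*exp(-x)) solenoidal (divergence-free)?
No, ∇·F = 4*x*z - 3*y*exp(y*z) + sin(z)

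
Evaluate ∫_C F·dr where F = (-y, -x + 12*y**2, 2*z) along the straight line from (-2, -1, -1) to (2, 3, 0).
107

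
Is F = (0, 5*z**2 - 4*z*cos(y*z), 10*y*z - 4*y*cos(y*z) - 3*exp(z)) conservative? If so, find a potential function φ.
Yes, F is conservative. φ = 5*y*z**2 - 3*exp(z) - 4*sin(y*z)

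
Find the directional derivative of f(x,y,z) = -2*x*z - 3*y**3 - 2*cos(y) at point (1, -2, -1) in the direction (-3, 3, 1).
-2*sqrt(19)*(3*sin(2) + 58)/19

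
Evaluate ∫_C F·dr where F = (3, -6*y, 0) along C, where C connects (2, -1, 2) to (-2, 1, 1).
-12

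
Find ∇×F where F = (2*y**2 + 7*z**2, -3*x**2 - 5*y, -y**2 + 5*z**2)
(-2*y, 14*z, -6*x - 4*y)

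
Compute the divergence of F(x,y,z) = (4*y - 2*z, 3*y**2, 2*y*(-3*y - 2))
6*y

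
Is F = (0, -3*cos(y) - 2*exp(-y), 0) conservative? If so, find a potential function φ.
Yes, F is conservative. φ = -3*sin(y) + 2*exp(-y)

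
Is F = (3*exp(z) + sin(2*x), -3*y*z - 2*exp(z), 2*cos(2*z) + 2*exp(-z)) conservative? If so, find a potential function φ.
No, ∇×F = (3*y + 2*exp(z), 3*exp(z), 0) ≠ 0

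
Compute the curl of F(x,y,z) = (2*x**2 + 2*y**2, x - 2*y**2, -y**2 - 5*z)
(-2*y, 0, 1 - 4*y)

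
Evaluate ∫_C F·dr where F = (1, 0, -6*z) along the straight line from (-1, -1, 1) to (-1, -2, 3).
-24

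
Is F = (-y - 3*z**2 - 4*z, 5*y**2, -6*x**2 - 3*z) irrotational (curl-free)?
No, ∇×F = (0, 12*x - 6*z - 4, 1)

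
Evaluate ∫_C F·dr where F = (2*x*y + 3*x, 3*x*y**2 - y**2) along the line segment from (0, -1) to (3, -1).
9/2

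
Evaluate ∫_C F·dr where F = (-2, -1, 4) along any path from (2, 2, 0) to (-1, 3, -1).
1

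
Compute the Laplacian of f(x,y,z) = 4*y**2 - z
8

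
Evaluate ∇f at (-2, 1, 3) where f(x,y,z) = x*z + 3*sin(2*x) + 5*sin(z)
(6*cos(4) + 3, 0, 5*cos(3) - 2)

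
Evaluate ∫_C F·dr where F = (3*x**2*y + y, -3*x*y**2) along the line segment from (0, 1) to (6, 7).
-246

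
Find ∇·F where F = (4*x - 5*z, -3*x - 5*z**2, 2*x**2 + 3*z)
7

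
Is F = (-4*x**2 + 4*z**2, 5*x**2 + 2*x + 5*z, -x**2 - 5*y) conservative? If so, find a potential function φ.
No, ∇×F = (-10, 2*x + 8*z, 10*x + 2) ≠ 0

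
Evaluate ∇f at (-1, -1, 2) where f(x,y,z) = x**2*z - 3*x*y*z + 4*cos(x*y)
(2 + 4*sin(1), 4*sin(1) + 6, -2)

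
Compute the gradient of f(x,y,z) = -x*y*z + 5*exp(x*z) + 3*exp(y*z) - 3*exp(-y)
(z*(-y + 5*exp(x*z)), -x*z + 3*z*exp(y*z) + 3*exp(-y), -x*y + 5*x*exp(x*z) + 3*y*exp(y*z))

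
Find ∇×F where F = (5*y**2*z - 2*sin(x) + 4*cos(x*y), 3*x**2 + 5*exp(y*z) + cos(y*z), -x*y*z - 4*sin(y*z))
(-x*z - 5*y*exp(y*z) + y*sin(y*z) - 4*z*cos(y*z), y*(5*y + z), 4*x*sin(x*y) + 6*x - 10*y*z)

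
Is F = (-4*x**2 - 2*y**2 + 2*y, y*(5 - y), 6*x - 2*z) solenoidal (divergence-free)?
No, ∇·F = -8*x - 2*y + 3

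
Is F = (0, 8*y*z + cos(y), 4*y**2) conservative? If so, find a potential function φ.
Yes, F is conservative. φ = 4*y**2*z + sin(y)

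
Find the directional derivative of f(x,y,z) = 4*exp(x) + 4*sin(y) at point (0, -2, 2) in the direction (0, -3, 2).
-12*sqrt(13)*cos(2)/13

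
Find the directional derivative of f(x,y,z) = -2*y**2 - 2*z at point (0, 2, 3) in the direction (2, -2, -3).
22*sqrt(17)/17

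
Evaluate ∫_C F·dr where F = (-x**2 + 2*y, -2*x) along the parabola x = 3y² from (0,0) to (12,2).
-560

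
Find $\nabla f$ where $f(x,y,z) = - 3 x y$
(-3*y, -3*x, 0)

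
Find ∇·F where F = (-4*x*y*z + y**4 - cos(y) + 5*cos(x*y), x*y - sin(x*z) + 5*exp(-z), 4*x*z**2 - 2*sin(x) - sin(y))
8*x*z + x - 4*y*z - 5*y*sin(x*y)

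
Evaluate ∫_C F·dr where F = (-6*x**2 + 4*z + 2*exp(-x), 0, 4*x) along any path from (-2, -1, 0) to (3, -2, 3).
-34 - 2*exp(-3) + 2*exp(2)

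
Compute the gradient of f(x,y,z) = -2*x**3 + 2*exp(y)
(-6*x**2, 2*exp(y), 0)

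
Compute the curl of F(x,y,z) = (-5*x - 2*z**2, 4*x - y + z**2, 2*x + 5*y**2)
(10*y - 2*z, -4*z - 2, 4)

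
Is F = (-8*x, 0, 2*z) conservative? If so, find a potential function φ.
Yes, F is conservative. φ = -4*x**2 + z**2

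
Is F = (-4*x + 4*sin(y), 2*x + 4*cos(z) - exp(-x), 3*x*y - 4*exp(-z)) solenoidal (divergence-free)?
No, ∇·F = -4 + 4*exp(-z)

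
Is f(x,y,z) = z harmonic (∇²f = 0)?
Yes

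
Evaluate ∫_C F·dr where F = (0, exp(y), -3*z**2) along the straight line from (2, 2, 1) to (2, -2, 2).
-2*sinh(2) - 7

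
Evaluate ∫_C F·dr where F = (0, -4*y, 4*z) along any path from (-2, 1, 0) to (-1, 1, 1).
2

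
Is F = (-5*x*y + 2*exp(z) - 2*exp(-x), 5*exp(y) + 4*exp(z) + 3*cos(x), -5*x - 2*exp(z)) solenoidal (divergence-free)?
No, ∇·F = -5*y + 5*exp(y) - 2*exp(z) + 2*exp(-x)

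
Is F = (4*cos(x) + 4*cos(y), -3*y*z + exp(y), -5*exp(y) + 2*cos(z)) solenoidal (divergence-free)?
No, ∇·F = -3*z + exp(y) - 4*sin(x) - 2*sin(z)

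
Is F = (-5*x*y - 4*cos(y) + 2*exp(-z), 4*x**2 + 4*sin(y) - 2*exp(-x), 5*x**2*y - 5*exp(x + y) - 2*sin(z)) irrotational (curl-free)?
No, ∇×F = (5*x**2 - 5*exp(x + y), -10*x*y + 5*exp(x + y) - 2*exp(-z), 13*x - 4*sin(y) + 2*exp(-x))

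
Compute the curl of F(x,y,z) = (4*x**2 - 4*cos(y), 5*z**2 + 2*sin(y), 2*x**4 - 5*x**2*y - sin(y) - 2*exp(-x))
(-5*x**2 - 10*z - cos(y), -8*x**3 + 10*x*y - 2*exp(-x), -4*sin(y))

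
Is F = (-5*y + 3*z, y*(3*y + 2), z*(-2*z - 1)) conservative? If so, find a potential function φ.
No, ∇×F = (0, 3, 5) ≠ 0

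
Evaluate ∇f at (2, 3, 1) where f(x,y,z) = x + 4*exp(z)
(1, 0, 4*E)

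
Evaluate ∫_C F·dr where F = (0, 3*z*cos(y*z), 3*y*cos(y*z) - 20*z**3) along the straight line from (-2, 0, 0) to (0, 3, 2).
-80 + 3*sin(6)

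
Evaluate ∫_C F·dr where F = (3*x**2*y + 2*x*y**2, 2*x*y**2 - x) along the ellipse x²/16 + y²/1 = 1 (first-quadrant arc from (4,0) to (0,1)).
-25*pi/2 - 8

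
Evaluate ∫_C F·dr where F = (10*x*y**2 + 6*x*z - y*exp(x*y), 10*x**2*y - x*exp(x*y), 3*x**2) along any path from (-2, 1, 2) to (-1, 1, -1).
-42 - exp(-1) + exp(-2)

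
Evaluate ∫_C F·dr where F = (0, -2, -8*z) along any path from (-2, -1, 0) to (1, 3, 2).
-24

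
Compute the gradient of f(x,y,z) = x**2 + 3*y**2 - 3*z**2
(2*x, 6*y, -6*z)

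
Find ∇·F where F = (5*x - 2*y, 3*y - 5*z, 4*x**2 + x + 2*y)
8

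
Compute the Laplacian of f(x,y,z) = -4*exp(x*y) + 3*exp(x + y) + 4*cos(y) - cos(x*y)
-4*x**2*exp(x*y) + x**2*cos(x*y) - 4*y**2*exp(x*y) + y**2*cos(x*y) + 6*exp(x + y) - 4*cos(y)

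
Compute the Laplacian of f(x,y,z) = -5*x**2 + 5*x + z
-10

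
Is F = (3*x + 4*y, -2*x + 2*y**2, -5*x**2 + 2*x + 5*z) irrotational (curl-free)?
No, ∇×F = (0, 10*x - 2, -6)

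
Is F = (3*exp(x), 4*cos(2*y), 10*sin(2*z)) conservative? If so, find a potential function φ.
Yes, F is conservative. φ = 3*exp(x) + 2*sin(2*y) - 5*cos(2*z)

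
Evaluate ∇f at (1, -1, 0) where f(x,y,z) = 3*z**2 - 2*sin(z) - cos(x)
(sin(1), 0, -2)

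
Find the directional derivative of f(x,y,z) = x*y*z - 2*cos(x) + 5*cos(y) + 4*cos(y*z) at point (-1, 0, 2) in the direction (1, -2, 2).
4/3 - 2*sin(1)/3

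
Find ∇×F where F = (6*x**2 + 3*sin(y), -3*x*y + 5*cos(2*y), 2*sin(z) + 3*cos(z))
(0, 0, -3*y - 3*cos(y))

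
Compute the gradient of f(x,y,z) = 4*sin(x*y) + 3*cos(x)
(4*y*cos(x*y) - 3*sin(x), 4*x*cos(x*y), 0)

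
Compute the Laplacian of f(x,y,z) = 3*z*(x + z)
6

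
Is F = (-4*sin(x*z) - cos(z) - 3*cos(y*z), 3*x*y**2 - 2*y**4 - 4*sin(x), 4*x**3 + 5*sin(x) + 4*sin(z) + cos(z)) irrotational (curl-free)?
No, ∇×F = (0, -12*x**2 - 4*x*cos(x*z) + 3*y*sin(y*z) + sin(z) - 5*cos(x), 3*y**2 - 3*z*sin(y*z) - 4*cos(x))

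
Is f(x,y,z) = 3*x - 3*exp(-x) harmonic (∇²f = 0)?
No, ∇²f = -3*exp(-x)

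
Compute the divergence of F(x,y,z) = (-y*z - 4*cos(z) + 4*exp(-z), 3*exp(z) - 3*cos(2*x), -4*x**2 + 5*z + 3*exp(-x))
5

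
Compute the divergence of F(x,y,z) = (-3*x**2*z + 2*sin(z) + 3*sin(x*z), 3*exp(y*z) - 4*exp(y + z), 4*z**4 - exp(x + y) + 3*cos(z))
-6*x*z + 16*z**3 + 3*z*exp(y*z) + 3*z*cos(x*z) - 4*exp(y + z) - 3*sin(z)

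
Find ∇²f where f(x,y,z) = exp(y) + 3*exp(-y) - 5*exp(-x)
exp(y) + 3*exp(-y) - 5*exp(-x)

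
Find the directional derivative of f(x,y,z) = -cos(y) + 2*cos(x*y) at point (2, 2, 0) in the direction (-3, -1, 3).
sqrt(19)*(16*sin(4) - sin(2))/19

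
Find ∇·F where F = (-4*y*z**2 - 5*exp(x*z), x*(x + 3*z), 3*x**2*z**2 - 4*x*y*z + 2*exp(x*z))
6*x**2*z - 4*x*y + 2*x*exp(x*z) - 5*z*exp(x*z)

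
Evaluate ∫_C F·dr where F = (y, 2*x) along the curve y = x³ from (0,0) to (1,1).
7/4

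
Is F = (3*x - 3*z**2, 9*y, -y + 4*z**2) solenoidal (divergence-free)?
No, ∇·F = 8*z + 12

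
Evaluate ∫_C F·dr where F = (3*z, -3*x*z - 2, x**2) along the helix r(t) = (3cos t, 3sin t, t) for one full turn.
27*pi*(1 - pi)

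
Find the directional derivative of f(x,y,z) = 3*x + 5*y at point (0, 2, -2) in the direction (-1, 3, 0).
6*sqrt(10)/5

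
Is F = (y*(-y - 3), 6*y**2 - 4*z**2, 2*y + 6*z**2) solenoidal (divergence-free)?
No, ∇·F = 12*y + 12*z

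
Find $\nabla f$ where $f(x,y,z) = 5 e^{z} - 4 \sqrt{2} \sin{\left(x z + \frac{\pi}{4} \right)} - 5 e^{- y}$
(-4*sqrt(2)*z*cos(x*z + pi/4), 5*exp(-y), -4*sqrt(2)*x*cos(x*z + pi/4) + 5*exp(z))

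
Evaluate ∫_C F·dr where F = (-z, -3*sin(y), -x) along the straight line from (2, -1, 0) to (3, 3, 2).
-6 + 3*cos(3) - 3*cos(1)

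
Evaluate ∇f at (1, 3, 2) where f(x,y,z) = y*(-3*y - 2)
(0, -20, 0)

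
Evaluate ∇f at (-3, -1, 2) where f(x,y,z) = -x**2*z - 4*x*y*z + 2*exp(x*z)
(4*exp(-6) + 20, 24, -21 - 6*exp(-6))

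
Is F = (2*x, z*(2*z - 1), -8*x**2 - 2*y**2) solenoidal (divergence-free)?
No, ∇·F = 2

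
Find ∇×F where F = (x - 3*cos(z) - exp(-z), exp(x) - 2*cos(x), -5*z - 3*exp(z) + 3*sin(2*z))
(0, 3*sin(z) + exp(-z), exp(x) + 2*sin(x))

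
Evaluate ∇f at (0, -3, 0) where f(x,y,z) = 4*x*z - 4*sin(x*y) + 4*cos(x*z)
(12, 0, 0)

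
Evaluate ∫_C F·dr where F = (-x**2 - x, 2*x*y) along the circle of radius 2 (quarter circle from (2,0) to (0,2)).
10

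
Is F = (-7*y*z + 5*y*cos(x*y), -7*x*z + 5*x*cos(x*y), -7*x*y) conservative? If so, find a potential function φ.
Yes, F is conservative. φ = -7*x*y*z + 5*sin(x*y)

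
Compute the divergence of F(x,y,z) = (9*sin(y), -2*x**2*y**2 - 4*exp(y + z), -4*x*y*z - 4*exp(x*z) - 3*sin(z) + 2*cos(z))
-4*x**2*y - 4*x*y - 4*x*exp(x*z) - 4*exp(y + z) - 2*sin(z) - 3*cos(z)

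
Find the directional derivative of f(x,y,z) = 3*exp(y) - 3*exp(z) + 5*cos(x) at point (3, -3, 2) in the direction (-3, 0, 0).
5*sin(3)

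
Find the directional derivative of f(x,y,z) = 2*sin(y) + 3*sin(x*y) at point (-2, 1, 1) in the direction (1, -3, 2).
3*sqrt(14)*(7*cos(2) - 2*cos(1))/14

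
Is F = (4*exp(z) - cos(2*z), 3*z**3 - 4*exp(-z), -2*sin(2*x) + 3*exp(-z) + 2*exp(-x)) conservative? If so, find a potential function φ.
No, ∇×F = (-9*z**2 - 4*exp(-z), 4*exp(z) + 2*sin(2*z) + 4*cos(2*x) + 2*exp(-x), 0) ≠ 0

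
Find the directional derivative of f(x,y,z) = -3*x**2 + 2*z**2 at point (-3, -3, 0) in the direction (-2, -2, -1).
-12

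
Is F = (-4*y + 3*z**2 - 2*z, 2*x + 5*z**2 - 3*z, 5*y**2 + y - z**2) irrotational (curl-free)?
No, ∇×F = (10*y - 10*z + 4, 6*z - 2, 6)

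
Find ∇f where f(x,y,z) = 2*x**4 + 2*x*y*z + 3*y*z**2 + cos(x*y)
(8*x**3 + 2*y*z - y*sin(x*y), 2*x*z - x*sin(x*y) + 3*z**2, 2*y*(x + 3*z))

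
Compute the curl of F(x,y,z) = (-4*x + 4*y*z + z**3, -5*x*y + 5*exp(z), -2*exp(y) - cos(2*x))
(-2*exp(y) - 5*exp(z), 4*y + 3*z**2 - 2*sin(2*x), -5*y - 4*z)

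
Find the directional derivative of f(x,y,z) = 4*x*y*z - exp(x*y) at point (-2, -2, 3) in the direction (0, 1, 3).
sqrt(10)*(12 + exp(4))/5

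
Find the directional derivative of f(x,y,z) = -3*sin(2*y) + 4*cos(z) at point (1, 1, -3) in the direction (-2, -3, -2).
2*sqrt(17)*(9*cos(2) - 4*sin(3))/17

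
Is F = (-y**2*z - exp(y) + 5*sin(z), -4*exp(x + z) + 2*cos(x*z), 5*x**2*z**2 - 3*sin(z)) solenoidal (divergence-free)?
No, ∇·F = 10*x**2*z - 3*cos(z)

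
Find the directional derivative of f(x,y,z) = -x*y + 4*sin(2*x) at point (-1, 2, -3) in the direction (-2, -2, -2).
sqrt(3)*(1 - 8*cos(2))/3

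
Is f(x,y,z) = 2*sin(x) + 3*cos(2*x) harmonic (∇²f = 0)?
No, ∇²f = -2*sin(x) - 12*cos(2*x)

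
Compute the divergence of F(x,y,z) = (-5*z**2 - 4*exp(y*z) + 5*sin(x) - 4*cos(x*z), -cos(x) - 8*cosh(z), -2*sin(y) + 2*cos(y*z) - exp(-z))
-2*y*sin(y*z) + 4*z*sin(x*z) + 5*cos(x) + exp(-z)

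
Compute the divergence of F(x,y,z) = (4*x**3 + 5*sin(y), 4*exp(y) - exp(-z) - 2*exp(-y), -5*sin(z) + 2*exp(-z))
12*x**2 + 4*exp(y) - 5*cos(z) - 2*exp(-z) + 2*exp(-y)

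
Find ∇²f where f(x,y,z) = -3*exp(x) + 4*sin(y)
-3*exp(x) - 4*sin(y)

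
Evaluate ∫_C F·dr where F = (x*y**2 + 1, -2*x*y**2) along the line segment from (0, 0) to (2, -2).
14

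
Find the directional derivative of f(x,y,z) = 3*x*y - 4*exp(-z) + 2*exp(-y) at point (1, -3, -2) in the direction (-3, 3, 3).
2*sqrt(3)*(-exp(3) + 6 + 2*exp(2))/3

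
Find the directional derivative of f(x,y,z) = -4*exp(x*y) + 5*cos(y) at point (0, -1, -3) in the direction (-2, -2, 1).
-10*sin(1)/3 - 8/3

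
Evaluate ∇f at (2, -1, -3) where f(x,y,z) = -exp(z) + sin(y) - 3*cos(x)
(3*sin(2), cos(1), -exp(-3))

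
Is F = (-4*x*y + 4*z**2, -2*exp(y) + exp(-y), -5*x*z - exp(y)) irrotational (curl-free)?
No, ∇×F = (-exp(y), 13*z, 4*x)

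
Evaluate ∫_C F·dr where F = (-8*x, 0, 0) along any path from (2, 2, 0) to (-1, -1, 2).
12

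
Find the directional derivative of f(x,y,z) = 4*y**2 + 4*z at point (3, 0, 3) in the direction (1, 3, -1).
-4*sqrt(11)/11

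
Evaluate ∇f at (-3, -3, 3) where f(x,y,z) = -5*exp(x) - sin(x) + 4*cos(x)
(-5*exp(-3) + 4*sin(3) - cos(3), 0, 0)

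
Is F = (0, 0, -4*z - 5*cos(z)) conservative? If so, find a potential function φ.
Yes, F is conservative. φ = -2*z**2 - 5*sin(z)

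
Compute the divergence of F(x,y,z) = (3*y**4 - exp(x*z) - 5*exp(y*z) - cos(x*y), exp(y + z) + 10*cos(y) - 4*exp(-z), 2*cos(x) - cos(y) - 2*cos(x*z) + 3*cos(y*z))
2*x*sin(x*z) + y*sin(x*y) - 3*y*sin(y*z) - z*exp(x*z) + exp(y + z) - 10*sin(y)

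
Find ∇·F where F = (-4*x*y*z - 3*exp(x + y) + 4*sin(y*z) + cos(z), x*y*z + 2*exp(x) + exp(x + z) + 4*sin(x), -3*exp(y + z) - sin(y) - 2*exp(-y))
x*z - 4*y*z - 3*exp(x + y) - 3*exp(y + z)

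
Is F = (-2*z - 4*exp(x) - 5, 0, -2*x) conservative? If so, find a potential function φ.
Yes, F is conservative. φ = -2*x*z - 5*x - 4*exp(x)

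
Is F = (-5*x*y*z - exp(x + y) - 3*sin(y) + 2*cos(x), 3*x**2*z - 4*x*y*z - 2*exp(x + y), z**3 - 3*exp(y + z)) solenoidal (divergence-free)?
No, ∇·F = -4*x*z - 5*y*z + 3*z**2 - 3*exp(x + y) - 3*exp(y + z) - 2*sin(x)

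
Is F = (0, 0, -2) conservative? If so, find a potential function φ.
Yes, F is conservative. φ = -2*z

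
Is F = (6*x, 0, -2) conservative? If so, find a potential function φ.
Yes, F is conservative. φ = 3*x**2 - 2*z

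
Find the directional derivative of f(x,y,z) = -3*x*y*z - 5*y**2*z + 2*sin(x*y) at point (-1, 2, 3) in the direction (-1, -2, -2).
148/3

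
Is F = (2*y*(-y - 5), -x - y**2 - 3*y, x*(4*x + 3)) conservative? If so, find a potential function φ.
No, ∇×F = (0, -8*x - 3, 4*y + 9) ≠ 0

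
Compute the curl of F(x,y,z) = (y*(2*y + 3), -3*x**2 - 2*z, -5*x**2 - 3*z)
(2, 10*x, -6*x - 4*y - 3)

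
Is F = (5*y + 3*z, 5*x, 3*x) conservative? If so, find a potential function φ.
Yes, F is conservative. φ = x*(5*y + 3*z)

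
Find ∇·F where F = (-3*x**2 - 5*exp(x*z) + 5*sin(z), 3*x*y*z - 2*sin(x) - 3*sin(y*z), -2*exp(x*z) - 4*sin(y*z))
3*x*z - 2*x*exp(x*z) - 6*x - 4*y*cos(y*z) - 5*z*exp(x*z) - 3*z*cos(y*z)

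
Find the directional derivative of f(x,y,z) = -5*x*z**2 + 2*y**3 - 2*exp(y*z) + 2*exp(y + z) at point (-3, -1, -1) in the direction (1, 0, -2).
sqrt(5)*(-4*exp(3) - 4 + 55*exp(2))*exp(-2)/5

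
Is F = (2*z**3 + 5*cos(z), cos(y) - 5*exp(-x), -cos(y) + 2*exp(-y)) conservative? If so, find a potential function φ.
No, ∇×F = (sin(y) - 2*exp(-y), 6*z**2 - 5*sin(z), 5*exp(-x)) ≠ 0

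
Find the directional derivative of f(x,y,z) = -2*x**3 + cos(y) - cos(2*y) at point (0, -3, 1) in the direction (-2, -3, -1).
3*sqrt(14)*(2*sin(6) - sin(3))/14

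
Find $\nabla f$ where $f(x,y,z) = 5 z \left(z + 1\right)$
(0, 0, 10*z + 5)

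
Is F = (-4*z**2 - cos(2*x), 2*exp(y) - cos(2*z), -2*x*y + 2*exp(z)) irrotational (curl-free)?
No, ∇×F = (-2*x - 2*sin(2*z), 2*y - 8*z, 0)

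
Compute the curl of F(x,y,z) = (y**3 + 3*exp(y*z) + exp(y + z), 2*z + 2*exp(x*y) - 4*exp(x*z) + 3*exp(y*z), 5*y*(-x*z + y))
(-5*x*z + 4*x*exp(x*z) - 3*y*exp(y*z) + 10*y - 2, 5*y*z + 3*y*exp(y*z) + exp(y + z), -3*y**2 + 2*y*exp(x*y) - 4*z*exp(x*z) - 3*z*exp(y*z) - exp(y + z))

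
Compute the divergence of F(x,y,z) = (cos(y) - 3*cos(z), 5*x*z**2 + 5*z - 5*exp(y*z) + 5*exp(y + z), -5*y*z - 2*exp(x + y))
-5*y - 5*z*exp(y*z) + 5*exp(y + z)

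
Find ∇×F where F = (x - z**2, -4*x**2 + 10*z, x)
(-10, -2*z - 1, -8*x)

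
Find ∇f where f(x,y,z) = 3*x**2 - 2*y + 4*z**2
(6*x, -2, 8*z)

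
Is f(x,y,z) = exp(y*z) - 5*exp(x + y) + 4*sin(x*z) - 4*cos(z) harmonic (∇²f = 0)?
No, ∇²f = -4*x**2*sin(x*z) + y**2*exp(y*z) + z**2*exp(y*z) - 4*z**2*sin(x*z) - 10*exp(x + y) + 4*cos(z)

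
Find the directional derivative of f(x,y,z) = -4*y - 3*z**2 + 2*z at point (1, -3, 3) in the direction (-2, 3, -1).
2*sqrt(14)/7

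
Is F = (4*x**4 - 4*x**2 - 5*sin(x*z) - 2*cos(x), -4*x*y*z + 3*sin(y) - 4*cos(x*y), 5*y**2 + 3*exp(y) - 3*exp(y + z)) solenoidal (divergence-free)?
No, ∇·F = 16*x**3 - 4*x*z + 4*x*sin(x*y) - 8*x - 5*z*cos(x*z) - 3*exp(y + z) + 2*sin(x) + 3*cos(y)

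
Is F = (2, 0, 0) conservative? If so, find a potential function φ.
Yes, F is conservative. φ = 2*x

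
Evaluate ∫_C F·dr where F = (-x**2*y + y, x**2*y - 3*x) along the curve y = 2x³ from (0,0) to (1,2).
-17/6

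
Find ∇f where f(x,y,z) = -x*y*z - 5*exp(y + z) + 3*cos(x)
(-y*z - 3*sin(x), -x*z - 5*exp(y + z), -x*y - 5*exp(y + z))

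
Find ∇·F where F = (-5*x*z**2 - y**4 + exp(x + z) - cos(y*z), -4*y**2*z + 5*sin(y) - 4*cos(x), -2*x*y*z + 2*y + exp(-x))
-2*x*y - 8*y*z - 5*z**2 + exp(x + z) + 5*cos(y)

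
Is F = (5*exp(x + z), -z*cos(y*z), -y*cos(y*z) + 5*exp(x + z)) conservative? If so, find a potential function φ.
Yes, F is conservative. φ = 5*exp(x + z) - sin(y*z)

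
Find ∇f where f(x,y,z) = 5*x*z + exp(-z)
(5*z, 0, 5*x - exp(-z))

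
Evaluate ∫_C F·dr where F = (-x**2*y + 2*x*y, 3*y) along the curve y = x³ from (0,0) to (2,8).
1472/15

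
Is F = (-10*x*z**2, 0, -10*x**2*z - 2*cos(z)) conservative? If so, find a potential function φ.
Yes, F is conservative. φ = -5*x**2*z**2 - 2*sin(z)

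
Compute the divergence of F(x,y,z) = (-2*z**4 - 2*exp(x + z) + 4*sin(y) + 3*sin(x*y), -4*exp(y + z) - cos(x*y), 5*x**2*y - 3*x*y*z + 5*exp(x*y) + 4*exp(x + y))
-3*x*y + x*sin(x*y) + 3*y*cos(x*y) - 2*exp(x + z) - 4*exp(y + z)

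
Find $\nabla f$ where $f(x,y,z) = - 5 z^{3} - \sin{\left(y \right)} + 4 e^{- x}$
(-4*exp(-x), -cos(y), -15*z**2)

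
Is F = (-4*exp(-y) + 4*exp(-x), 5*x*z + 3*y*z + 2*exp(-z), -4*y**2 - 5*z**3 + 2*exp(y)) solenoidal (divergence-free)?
No, ∇·F = -15*z**2 + 3*z - 4*exp(-x)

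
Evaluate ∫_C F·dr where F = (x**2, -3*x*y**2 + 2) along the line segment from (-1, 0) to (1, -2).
2/3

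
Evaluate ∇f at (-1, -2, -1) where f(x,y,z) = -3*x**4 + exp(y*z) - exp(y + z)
(12, -(1 + exp(5))*exp(-3), (-2*exp(5) - 1)*exp(-3))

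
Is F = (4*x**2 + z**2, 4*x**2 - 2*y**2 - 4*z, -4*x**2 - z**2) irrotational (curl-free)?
No, ∇×F = (4, 8*x + 2*z, 8*x)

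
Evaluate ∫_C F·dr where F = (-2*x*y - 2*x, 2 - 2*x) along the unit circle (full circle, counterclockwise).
-2*pi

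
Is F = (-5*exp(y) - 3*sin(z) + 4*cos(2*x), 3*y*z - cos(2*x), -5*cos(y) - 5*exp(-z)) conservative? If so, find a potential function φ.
No, ∇×F = (-3*y + 5*sin(y), -3*cos(z), 5*exp(y) + 2*sin(2*x)) ≠ 0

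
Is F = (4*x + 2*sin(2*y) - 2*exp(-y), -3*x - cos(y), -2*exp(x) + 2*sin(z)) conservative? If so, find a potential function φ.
No, ∇×F = (0, 2*exp(x), 8*sin(y)**2 - 7 - 2*exp(-y)) ≠ 0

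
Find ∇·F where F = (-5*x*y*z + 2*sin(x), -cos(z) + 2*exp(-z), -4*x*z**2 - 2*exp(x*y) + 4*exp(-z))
-8*x*z - 5*y*z + 2*cos(x) - 4*exp(-z)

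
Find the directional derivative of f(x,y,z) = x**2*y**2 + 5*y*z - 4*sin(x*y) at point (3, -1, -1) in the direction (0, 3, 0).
-23 - 12*cos(3)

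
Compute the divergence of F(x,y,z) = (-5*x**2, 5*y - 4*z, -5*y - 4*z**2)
-10*x - 8*z + 5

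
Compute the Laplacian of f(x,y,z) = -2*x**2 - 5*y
-4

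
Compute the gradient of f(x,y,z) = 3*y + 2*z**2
(0, 3, 4*z)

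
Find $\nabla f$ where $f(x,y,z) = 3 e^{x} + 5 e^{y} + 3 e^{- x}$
(6*sinh(x), 5*exp(y), 0)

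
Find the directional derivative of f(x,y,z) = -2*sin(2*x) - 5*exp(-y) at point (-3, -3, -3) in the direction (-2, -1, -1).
sqrt(6)*(-5*exp(3) + 8*cos(6))/6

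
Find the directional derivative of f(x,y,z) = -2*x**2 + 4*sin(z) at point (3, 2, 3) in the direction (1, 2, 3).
6*sqrt(14)*(-1 + cos(3))/7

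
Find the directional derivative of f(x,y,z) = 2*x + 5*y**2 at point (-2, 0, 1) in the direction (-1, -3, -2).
-sqrt(14)/7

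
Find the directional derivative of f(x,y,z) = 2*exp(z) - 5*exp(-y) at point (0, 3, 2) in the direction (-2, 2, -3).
2*sqrt(17)*(5 - 3*exp(5))*exp(-3)/17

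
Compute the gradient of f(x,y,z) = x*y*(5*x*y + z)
(y*(10*x*y + z), x*(10*x*y + z), x*y)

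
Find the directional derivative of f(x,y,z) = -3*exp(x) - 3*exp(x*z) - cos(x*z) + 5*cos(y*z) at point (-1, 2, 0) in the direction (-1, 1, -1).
sqrt(3)*(1 - E)*exp(-1)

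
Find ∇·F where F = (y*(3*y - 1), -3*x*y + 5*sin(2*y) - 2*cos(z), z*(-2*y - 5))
-3*x - 2*y + 10*cos(2*y) - 5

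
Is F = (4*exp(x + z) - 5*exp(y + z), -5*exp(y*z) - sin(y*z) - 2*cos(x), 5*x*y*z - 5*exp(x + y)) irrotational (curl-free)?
No, ∇×F = (5*x*z + 5*y*exp(y*z) + y*cos(y*z) - 5*exp(x + y), -5*y*z + 5*exp(x + y) + 4*exp(x + z) - 5*exp(y + z), 5*exp(y + z) + 2*sin(x))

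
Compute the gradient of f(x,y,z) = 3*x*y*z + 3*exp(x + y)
(3*y*z + 3*exp(x + y), 3*x*z + 3*exp(x + y), 3*x*y)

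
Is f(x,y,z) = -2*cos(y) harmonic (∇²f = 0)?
No, ∇²f = 2*cos(y)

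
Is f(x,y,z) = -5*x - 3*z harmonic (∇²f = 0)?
Yes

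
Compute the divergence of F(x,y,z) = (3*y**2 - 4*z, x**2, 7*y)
0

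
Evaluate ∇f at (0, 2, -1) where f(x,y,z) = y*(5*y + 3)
(0, 23, 0)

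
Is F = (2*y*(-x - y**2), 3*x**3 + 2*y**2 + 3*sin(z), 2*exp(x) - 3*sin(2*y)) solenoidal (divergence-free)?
No, ∇·F = 2*y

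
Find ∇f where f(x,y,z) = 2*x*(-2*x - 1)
(-8*x - 2, 0, 0)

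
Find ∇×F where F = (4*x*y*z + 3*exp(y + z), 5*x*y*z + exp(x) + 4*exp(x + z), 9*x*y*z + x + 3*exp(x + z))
(-5*x*y + 9*x*z - 4*exp(x + z), 4*x*y - 9*y*z - 3*exp(x + z) + 3*exp(y + z) - 1, -4*x*z + 5*y*z + exp(x) + 4*exp(x + z) - 3*exp(y + z))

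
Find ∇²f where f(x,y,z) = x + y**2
2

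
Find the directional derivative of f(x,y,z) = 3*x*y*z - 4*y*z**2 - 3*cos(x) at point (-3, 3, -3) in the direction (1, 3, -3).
-3*sqrt(19)*(sin(3) + 63)/19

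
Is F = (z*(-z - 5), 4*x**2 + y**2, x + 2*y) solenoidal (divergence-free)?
No, ∇·F = 2*y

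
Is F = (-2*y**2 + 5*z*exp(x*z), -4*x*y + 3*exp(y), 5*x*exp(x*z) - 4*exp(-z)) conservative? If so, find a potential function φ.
Yes, F is conservative. φ = -2*x*y**2 + 3*exp(y) + 5*exp(x*z) + 4*exp(-z)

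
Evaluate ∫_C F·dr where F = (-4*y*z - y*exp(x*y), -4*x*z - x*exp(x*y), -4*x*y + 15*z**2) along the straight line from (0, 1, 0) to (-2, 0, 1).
5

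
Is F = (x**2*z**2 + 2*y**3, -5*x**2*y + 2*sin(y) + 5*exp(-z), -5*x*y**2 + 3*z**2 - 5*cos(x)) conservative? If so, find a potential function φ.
No, ∇×F = (-10*x*y + 5*exp(-z), 2*x**2*z + 5*y**2 - 5*sin(x), 2*y*(-5*x - 3*y)) ≠ 0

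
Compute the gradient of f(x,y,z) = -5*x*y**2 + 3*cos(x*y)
(-y*(5*y + 3*sin(x*y)), -x*(10*y + 3*sin(x*y)), 0)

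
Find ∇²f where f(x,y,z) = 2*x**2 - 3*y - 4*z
4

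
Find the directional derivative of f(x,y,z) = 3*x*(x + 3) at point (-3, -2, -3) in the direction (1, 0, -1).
-9*sqrt(2)/2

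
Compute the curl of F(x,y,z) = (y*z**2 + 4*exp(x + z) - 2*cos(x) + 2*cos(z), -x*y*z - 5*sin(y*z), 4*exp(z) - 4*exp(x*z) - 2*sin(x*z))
(y*(x + 5*cos(y*z)), 2*y*z + 4*z*exp(x*z) + 2*z*cos(x*z) + 4*exp(x + z) - 2*sin(z), z*(-y - z))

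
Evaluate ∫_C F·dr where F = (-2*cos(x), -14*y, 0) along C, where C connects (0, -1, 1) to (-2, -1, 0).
2*sin(2)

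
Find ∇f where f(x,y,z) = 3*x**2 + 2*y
(6*x, 2, 0)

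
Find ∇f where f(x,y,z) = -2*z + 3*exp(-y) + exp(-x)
(-exp(-x), -3*exp(-y), -2)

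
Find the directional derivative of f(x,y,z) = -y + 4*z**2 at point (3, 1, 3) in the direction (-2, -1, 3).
73*sqrt(14)/14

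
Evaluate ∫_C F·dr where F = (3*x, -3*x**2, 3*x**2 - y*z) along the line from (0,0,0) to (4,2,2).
64/3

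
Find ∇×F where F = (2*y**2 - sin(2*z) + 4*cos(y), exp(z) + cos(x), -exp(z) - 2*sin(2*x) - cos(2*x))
(-exp(z), -2*sin(2*x) + 4*cos(2*x) - 2*cos(2*z), -4*y - sin(x) + 4*sin(y))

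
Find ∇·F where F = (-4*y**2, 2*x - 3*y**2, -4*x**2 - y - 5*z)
-6*y - 5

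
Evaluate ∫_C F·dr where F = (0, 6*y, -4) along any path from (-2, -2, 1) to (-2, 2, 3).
-8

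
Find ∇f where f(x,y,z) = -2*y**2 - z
(0, -4*y, -1)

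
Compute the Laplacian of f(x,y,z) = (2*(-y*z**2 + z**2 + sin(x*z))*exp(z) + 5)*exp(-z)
-2*x**2*sin(x*z) - 4*y - 2*z**2*sin(x*z) + 4 + 5*exp(-z)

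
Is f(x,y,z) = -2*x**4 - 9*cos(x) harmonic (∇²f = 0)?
No, ∇²f = -24*x**2 + 9*cos(x)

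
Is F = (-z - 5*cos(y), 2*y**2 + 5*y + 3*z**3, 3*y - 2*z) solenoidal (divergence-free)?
No, ∇·F = 4*y + 3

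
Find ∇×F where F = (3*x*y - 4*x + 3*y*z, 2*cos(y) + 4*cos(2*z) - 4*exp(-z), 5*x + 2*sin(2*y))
(8*sin(2*z) + 4*cos(2*y) - 4*exp(-z), 3*y - 5, -3*x - 3*z)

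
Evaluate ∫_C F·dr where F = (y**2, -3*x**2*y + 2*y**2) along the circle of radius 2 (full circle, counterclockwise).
0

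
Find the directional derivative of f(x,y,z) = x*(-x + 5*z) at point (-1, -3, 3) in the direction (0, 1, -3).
3*sqrt(10)/2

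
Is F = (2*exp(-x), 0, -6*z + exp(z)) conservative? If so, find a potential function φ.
Yes, F is conservative. φ = -3*z**2 + exp(z) - 2*exp(-x)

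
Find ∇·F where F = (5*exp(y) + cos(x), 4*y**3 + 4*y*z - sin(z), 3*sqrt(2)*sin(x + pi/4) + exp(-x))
12*y**2 + 4*z - sin(x)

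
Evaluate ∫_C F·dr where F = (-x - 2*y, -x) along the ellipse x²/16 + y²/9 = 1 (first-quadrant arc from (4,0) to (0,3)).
8 + 3*pi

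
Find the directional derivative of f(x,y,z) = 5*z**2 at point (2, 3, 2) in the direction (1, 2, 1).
10*sqrt(6)/3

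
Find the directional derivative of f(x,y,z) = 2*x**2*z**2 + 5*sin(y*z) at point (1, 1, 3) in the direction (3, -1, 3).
144*sqrt(19)/19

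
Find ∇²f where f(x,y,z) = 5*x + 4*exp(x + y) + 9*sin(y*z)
-9*y**2*sin(y*z) - 9*z**2*sin(y*z) + 8*exp(x + y)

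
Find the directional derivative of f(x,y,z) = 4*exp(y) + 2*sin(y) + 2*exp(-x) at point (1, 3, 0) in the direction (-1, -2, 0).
2*sqrt(5)*(-4*exp(4) + 1 - 2*E*cos(3))*exp(-1)/5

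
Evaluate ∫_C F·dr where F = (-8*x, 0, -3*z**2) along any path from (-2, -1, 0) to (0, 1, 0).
16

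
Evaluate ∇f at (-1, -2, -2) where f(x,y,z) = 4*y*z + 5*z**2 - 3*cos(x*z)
(-6*sin(2), -8, -28 - 3*sin(2))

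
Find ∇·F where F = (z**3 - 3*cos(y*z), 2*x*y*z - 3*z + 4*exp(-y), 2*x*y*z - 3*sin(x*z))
(x*(2*y + 2*z - 3*cos(x*z))*exp(y) - 4)*exp(-y)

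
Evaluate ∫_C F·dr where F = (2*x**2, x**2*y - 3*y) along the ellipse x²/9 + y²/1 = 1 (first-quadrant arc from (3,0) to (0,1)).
-69/4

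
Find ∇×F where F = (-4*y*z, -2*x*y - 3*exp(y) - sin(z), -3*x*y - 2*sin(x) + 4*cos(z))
(-3*x + cos(z), -y + 2*cos(x), -2*y + 4*z)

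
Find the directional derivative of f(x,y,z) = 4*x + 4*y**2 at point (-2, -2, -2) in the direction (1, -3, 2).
26*sqrt(14)/7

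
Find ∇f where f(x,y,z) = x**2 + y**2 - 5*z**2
(2*x, 2*y, -10*z)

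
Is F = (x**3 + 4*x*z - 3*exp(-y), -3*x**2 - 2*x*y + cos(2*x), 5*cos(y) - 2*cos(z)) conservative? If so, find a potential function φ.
No, ∇×F = (-5*sin(y), 4*x, -6*x - 2*y - 2*sin(2*x) - 3*exp(-y)) ≠ 0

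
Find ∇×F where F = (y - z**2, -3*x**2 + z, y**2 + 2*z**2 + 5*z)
(2*y - 1, -2*z, -6*x - 1)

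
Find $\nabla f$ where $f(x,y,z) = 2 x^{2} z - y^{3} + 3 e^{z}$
(4*x*z, -3*y**2, 2*x**2 + 3*exp(z))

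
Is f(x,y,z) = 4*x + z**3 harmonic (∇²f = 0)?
No, ∇²f = 6*z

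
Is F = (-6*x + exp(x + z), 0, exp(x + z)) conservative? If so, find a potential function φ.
Yes, F is conservative. φ = -3*x**2 + exp(x + z)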